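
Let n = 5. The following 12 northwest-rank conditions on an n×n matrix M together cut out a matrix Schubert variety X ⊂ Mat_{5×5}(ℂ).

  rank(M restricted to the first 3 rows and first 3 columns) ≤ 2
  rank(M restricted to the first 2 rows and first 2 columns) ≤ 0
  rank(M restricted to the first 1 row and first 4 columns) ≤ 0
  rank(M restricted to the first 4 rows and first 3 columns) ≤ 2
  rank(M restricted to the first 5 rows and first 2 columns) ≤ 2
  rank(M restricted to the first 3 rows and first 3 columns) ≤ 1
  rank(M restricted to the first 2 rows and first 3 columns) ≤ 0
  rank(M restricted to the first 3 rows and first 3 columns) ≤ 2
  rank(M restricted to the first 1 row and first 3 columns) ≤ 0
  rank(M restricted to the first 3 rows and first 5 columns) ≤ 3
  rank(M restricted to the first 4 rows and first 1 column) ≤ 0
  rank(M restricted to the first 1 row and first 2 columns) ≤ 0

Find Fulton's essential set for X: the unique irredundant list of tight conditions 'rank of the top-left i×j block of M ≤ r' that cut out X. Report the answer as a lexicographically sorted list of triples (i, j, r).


The tightest implied rank at each (i,j), from the 12 conditions:

  i=1: 0 0 0 0 1
  i=2: 0 0 0 1 2
  i=3: 0 1 1 2 3
  i=4: 0 1 2 3 4
  i=5: 1 2 3 4 5

second differences of R give the permutation w = (5, 4, 2, 3, 1).

D(w) has 9 cells with 3 SE-corners; essential set:

[(1, 4, 0), (2, 3, 0), (4, 1, 0)]


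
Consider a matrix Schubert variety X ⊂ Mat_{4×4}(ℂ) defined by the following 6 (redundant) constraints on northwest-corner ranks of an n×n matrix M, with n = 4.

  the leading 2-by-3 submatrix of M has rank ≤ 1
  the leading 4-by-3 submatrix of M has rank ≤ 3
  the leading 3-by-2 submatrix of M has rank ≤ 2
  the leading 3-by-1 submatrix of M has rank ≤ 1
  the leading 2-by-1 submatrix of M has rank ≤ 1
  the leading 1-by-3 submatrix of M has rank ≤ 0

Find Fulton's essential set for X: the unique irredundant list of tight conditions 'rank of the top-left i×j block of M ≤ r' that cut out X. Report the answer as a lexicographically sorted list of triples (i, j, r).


Reconstructing r_w from the 6 given conditions:

  row 1: 0, 0, 0, 1
  row 2: 1, 1, 1, 2
  row 3: 1, 2, 2, 3
  row 4: 1, 2, 3, 4

so w = (4, 1, 2, 3).

D(w) has 3 cells with 1 SE-corner; essential set:

[(1, 3, 0)]


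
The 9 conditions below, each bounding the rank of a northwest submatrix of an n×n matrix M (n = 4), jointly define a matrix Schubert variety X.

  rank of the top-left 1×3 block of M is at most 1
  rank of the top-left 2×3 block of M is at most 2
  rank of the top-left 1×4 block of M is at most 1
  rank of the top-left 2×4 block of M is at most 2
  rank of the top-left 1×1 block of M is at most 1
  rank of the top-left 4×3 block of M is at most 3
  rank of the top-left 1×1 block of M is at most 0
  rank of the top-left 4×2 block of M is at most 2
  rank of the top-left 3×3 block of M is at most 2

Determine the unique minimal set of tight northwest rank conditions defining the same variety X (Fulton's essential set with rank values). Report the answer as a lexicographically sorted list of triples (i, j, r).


Computing R[i][j] = min implied NW-rank bound (n=4, 9 conditions):

  row 1: 0, 1, 1, 1
  row 2: 1, 2, 2, 2
  row 3: 1, 2, 2, 3
  row 4: 1, 2, 3, 4

the unique w with this rank table is (2, 1, 4, 3).

ℓ(w)=2; the 2 essential cells (i,j,r):

[(1, 1, 0), (3, 3, 2)]


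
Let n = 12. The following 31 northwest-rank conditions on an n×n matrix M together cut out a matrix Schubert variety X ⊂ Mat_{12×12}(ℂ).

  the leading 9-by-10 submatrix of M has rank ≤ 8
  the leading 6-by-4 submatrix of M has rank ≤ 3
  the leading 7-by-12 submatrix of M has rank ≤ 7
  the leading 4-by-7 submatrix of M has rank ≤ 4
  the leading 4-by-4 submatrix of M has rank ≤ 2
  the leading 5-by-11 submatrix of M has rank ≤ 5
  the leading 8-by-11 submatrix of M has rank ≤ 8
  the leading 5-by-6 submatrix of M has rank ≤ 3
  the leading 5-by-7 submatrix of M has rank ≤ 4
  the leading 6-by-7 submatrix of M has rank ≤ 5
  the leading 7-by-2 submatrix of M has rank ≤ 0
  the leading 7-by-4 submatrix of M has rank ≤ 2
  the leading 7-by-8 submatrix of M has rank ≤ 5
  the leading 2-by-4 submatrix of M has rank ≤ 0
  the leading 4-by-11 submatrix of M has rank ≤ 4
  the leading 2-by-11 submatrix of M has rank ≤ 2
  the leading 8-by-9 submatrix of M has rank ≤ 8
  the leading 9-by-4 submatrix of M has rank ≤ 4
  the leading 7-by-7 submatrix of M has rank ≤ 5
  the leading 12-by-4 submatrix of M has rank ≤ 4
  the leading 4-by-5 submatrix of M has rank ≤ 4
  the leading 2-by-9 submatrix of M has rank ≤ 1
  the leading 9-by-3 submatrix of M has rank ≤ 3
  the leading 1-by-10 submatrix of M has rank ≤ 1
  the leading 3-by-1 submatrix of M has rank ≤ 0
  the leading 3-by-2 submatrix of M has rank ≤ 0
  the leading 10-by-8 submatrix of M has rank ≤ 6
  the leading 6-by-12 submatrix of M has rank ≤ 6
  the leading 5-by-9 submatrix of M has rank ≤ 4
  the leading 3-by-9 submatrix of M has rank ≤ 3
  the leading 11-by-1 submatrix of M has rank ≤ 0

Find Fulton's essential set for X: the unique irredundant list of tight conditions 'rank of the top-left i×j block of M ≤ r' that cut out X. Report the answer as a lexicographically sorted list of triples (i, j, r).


Reconstructing r_w from the 31 given conditions:

  i=1: 0, 0, 0, 0, 1, 1, 1, 1, 1, 1, 1, 1
  i=2: 0, 0, 0, 0, 1, 1, 1, 1, 1, 2, 2, 2
  i=3: 0, 0, 1, 1, 2, 2, 2, 2, 2, 3, 3, 3
  i=4: 0, 0, 1, 2, 3, 3, 3, 3, 3, 4, 4, 4
  i=5: 0, 0, 1, 2, 3, 3, 4, 4, 4, 5, 5, 5
  i=6: 0, 0, 1, 2, 3, 4, 5, 5, 5, 6, 6, 6
  i=7: 0, 0, 1, 2, 3, 4, 5, 5, 6, 7, 7, 7
  i=8: 0, 1, 2, 3, 4, 5, 6, 6, 7, 8, 8, 8
  i=9: 0, 1, 2, 3, 4, 5, 6, 6, 7, 8, 9, 9
  i=10: 0, 1, 2, 3, 4, 5, 6, 6, 7, 8, 9, 10
  i=11: 0, 1, 2, 3, 4, 5, 6, 7, 8, 9, 10, 11
  i=12: 1, 2, 3, 4, 5, 6, 7, 8, 9, 10, 11, 12

reading off 1-entries of Δ²R: w = (5, 10, 3, 4, 7, 6, 9, 2, 11, 12, 8, 1).

Rothe diagram D(w) (30 cells), 7 SE-corners (essential conditions):

[(2, 4, 0), (2, 9, 1), (5, 6, 3), (7, 2, 0), (7, 8, 5), (10, 8, 6), (11, 1, 0)]


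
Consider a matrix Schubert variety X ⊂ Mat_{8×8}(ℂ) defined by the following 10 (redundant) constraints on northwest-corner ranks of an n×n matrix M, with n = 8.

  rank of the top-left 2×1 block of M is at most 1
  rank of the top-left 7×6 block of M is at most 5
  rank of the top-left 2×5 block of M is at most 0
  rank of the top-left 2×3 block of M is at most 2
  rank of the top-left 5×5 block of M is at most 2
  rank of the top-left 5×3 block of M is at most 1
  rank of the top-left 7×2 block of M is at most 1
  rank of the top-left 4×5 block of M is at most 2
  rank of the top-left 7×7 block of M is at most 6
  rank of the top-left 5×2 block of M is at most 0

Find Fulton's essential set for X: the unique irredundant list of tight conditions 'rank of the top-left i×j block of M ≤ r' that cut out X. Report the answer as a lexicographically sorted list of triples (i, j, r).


The tightest implied rank at each (i,j), from the 10 conditions:

  R[1]: 0, 0, 0, 0, 0, 1, 1, 1
  R[2]: 0, 0, 0, 0, 0, 1, 2, 2
  R[3]: 0, 0, 1, 1, 1, 2, 3, 3
  R[4]: 0, 0, 1, 2, 2, 3, 4, 4
  R[5]: 0, 0, 1, 2, 2, 3, 4, 5
  R[6]: 1, 1, 2, 3, 3, 4, 5, 6
  R[7]: 1, 1, 2, 3, 4, 5, 6, 7
  R[8]: 1, 2, 3, 4, 5, 6, 7, 8

so w = (6, 7, 3, 4, 8, 1, 5, 2).

Fulton essential set (4 of the 18 Rothe cells):

[(2, 5, 0), (5, 2, 0), (5, 5, 2), (7, 2, 1)]


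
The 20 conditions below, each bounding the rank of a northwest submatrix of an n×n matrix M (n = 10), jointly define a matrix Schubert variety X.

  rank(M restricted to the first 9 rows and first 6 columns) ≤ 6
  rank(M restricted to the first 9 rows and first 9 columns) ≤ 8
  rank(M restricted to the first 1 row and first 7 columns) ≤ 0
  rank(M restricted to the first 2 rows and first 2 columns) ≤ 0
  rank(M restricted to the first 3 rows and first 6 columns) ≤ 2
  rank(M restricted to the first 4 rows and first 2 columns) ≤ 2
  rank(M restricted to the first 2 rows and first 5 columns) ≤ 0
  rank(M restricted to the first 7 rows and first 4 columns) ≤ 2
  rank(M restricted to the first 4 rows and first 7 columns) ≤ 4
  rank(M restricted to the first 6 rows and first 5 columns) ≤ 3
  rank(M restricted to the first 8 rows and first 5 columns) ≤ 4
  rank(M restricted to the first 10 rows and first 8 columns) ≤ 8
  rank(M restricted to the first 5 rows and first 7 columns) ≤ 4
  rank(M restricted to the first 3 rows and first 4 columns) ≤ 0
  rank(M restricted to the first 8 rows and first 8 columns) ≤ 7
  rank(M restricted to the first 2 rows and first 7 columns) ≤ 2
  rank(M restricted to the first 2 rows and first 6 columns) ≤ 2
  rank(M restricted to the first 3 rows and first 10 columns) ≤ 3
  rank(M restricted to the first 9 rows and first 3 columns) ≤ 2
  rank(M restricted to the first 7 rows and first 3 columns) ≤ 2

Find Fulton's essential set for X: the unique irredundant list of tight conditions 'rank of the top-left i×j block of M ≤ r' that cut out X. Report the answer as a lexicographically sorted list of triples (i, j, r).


Reconstructing r_w from the 20 given conditions:

  R[1]: 0, 0, 0, 0, 0, 0, 0, 1, 1, 1
  R[2]: 0, 0, 0, 0, 0, 1, 1, 2, 2, 2
  R[3]: 0, 0, 0, 0, 1, 2, 2, 3, 3, 3
  R[4]: 1, 1, 1, 1, 2, 3, 3, 4, 4, 4
  R[5]: 1, 2, 2, 2, 3, 4, 4, 5, 5, 5
  R[6]: 1, 2, 2, 2, 3, 4, 5, 6, 6, 6
  R[7]: 1, 2, 2, 2, 3, 4, 5, 6, 7, 7
  R[8]: 1, 2, 2, 3, 4, 5, 6, 7, 8, 8
  R[9]: 1, 2, 2, 3, 4, 5, 6, 7, 8, 9
  R[10]: 1, 2, 3, 4, 5, 6, 7, 8, 9, 10

so w = (8, 6, 5, 1, 2, 7, 9, 4, 10, 3).

5 SE-corners of the 22-cell Rothe diagram give Ess(w):

[(1, 7, 0), (2, 5, 0), (3, 4, 0), (7, 4, 2), (9, 3, 2)]


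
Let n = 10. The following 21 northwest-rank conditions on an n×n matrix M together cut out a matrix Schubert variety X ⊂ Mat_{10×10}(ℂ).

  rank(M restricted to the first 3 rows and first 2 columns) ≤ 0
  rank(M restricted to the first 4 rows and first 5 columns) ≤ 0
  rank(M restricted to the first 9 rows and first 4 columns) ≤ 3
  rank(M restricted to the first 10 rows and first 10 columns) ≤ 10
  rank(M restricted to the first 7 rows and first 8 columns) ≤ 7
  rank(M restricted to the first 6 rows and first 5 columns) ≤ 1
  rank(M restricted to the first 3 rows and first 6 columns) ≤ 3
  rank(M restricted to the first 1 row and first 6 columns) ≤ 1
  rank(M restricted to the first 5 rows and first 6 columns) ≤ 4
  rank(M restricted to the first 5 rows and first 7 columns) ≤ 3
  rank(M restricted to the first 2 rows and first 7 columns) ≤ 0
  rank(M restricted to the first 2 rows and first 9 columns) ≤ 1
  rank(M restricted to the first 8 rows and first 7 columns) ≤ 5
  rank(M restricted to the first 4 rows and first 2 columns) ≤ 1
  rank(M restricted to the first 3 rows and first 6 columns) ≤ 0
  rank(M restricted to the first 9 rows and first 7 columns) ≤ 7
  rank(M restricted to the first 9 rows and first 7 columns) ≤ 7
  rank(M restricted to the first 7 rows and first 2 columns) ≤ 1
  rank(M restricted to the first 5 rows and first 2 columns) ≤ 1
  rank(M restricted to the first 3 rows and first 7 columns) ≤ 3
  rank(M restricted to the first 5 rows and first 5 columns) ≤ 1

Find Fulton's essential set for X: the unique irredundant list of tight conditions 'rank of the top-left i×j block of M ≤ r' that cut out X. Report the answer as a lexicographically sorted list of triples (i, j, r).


Propagating the 21 rank bounds to every northwest block:

  R[1]: 0 0 0 0 0 0 0 1 1 1
  R[2]: 0 0 0 0 0 0 0 1 1 2
  R[3]: 0 0 0 0 0 0 1 2 2 3
  R[4]: 0 0 0 0 0 1 2 3 3 4
  R[5]: 1 1 1 1 1 2 3 4 4 5
  R[6]: 1 1 1 1 1 2 3 4 5 6
  R[7]: 1 1 2 2 2 3 4 5 6 7
  R[8]: 1 2 3 3 3 4 5 6 7 8
  R[9]: 1 2 3 3 4 5 6 7 8 9
  R[10]: 1 2 3 4 5 6 7 8 9 10

reading off 1-entries of Δ²R: w = (8, 10, 7, 6, 1, 9, 3, 2, 5, 4).

ℓ(w)=32; the 7 essential cells (i,j,r):

[(2, 7, 0), (2, 9, 1), (3, 6, 0), (4, 5, 0), (6, 5, 1), (7, 2, 1), (9, 4, 3)]


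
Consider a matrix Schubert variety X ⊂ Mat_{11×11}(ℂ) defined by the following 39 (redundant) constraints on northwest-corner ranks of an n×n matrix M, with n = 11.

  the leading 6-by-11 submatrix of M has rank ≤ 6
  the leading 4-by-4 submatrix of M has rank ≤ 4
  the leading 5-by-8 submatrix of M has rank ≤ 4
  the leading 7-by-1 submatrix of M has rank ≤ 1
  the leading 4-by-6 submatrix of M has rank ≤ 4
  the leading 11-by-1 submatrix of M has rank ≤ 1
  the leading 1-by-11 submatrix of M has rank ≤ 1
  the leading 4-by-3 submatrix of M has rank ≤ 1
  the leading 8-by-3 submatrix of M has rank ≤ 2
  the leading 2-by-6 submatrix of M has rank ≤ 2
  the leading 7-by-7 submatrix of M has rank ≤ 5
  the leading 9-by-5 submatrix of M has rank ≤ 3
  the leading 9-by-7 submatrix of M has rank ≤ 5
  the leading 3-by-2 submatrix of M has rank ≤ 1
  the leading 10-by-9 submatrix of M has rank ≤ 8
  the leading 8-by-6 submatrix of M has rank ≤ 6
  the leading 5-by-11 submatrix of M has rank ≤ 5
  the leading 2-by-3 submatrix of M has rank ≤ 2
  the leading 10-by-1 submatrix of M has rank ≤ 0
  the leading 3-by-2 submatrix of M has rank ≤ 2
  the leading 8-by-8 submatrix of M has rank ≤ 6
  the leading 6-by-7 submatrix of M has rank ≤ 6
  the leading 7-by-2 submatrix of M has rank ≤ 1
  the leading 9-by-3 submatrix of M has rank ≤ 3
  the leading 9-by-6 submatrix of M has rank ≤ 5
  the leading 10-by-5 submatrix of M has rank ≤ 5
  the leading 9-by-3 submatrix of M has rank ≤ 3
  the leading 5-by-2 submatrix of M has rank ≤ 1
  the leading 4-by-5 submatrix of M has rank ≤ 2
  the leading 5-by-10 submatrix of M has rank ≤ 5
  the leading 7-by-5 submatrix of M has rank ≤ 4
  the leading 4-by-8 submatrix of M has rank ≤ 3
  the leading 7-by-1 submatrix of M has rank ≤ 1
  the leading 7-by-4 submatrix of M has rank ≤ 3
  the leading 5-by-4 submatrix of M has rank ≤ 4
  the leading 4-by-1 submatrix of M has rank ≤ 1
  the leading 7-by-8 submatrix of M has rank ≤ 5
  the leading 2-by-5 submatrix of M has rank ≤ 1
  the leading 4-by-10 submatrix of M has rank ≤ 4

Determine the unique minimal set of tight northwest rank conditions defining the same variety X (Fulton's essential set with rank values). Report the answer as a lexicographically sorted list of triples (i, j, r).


Recovering R(i,j) via the rank-extension bound from the 39 conditions:

  0 | 1 | 1 | 1 | 1 | 1 | 1 | 1 | 1 | 1 | 1
  0 | 1 | 1 | 1 | 1 | 2 | 2 | 2 | 2 | 2 | 2
  0 | 1 | 1 | 2 | 2 | 3 | 3 | 3 | 3 | 3 | 3
  0 | 1 | 1 | 2 | 2 | 3 | 3 | 3 | 4 | 4 | 4
  0 | 1 | 2 | 3 | 3 | 4 | 4 | 4 | 5 | 5 | 5
  0 | 1 | 2 | 3 | 3 | 4 | 5 | 5 | 6 | 6 | 6
  0 | 1 | 2 | 3 | 3 | 4 | 5 | 5 | 6 | 7 | 7
  0 | 1 | 2 | 3 | 3 | 4 | 5 | 6 | 7 | 8 | 8
  0 | 1 | 2 | 3 | 3 | 4 | 5 | 6 | 7 | 8 | 9
  0 | 1 | 2 | 3 | 4 | 5 | 6 | 7 | 8 | 9 | 10
  1 | 2 | 3 | 4 | 5 | 6 | 7 | 8 | 9 | 10 | 11

so w = (2, 6, 4, 9, 3, 7, 10, 8, 11, 5, 1).

Fulton essential set (7 of the 23 Rothe cells):

[(2, 5, 1), (4, 3, 1), (4, 5, 2), (4, 8, 3), (7, 8, 5), (9, 5, 3), (10, 1, 0)]


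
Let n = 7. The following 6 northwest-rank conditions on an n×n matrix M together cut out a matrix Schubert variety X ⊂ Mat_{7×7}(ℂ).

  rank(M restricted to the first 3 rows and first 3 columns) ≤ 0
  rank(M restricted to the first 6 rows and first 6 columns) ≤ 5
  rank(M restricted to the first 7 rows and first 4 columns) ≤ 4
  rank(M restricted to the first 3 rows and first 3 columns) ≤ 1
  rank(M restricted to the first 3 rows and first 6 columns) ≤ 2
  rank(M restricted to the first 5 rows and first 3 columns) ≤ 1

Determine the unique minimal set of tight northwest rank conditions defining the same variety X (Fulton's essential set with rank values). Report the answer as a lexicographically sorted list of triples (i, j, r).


Rank table r_w(7×7) implied by the 6 constraints:

  0 | 0 | 0 | 1 | 1 | 1 | 1
  0 | 0 | 0 | 1 | 2 | 2 | 2
  0 | 0 | 0 | 1 | 2 | 2 | 3
  1 | 1 | 1 | 2 | 3 | 3 | 4
  1 | 1 | 1 | 2 | 3 | 4 | 5
  1 | 2 | 2 | 3 | 4 | 5 | 6
  1 | 2 | 3 | 4 | 5 | 6 | 7

giving w = (4, 5, 7, 1, 6, 2, 3) via Δ²R.

3 SE-corners of the 12-cell Rothe diagram give Ess(w):

[(3, 3, 0), (3, 6, 2), (5, 3, 1)]


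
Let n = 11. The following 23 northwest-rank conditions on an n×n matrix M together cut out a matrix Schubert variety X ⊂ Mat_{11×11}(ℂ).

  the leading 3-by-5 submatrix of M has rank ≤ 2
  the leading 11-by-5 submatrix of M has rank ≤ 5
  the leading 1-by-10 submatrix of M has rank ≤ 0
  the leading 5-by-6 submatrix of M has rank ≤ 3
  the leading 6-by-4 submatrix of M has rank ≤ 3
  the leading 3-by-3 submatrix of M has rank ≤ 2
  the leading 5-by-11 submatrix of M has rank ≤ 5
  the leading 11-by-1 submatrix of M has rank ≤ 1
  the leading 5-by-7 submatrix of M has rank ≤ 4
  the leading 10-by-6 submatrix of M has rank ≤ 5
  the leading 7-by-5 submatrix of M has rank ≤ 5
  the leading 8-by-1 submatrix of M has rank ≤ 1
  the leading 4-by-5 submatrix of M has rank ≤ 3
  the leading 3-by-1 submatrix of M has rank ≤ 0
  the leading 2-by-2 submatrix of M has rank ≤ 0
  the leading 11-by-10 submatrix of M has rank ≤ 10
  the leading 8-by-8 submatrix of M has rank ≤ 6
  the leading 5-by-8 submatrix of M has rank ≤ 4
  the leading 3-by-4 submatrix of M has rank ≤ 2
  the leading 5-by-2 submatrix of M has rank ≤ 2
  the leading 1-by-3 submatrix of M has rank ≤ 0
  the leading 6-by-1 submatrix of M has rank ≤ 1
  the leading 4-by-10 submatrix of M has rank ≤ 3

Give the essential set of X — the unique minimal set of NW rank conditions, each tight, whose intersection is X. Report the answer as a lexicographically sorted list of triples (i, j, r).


Recovering R(i,j) via the rank-extension bound from the 23 conditions:

  0  0  0  0  0  0  0  0  0  0  1
  0  0  1  1  1  1  1  1  1  1  2
  0  1  2  2  2  2  2  2  2  2  3
  1  2  3  3  3  3  3  3  3  3  4
  1  2  3  3  3  3  4  4  4  4  5
  1  2  3  3  4  4  5  5  5  5  6
  1  2  3  4  5  5  6  6  6  6  7
  1  2  3  4  5  5  6  6  7  7  8
  1  2  3  4  5  5  6  7  8  8  9
  1  2  3  4  5  5  6  7  8  9  10
  1  2  3  4  5  6  7  8  9  10  11

so w = (11, 3, 2, 1, 7, 5, 4, 9, 8, 10, 6).

Fulton essential set (7 of the 21 Rothe cells):

[(1, 10, 0), (2, 2, 0), (3, 1, 0), (5, 6, 3), (6, 4, 3), (8, 8, 6), (10, 6, 5)]


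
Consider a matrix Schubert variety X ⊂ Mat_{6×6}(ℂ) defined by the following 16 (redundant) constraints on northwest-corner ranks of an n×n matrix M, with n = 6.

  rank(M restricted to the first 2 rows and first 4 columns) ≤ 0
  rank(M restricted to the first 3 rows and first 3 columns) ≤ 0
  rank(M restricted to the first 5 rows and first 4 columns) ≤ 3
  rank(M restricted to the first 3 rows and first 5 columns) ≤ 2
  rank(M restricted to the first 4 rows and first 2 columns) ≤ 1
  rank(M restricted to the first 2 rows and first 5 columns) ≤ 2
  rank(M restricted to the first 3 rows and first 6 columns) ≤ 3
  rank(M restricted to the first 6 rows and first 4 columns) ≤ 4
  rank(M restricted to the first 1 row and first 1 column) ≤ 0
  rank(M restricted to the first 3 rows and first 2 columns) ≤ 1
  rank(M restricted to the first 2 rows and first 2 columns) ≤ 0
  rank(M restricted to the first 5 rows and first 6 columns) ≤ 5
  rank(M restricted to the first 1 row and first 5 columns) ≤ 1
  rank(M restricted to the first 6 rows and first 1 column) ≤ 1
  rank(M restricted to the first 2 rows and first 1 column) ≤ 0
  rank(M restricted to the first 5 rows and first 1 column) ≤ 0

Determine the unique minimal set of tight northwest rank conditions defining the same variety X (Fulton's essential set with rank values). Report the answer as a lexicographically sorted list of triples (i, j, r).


The tightest implied rank at each (i,j), from the 16 conditions:

  R[1]: 0 | 0 | 0 | 0 | 1 | 1
  R[2]: 0 | 0 | 0 | 0 | 1 | 2
  R[3]: 0 | 0 | 0 | 1 | 2 | 3
  R[4]: 0 | 1 | 1 | 2 | 3 | 4
  R[5]: 0 | 1 | 2 | 3 | 4 | 5
  R[6]: 1 | 2 | 3 | 4 | 5 | 6

hence w(1..6) = (5, 6, 4, 2, 3, 1).

3 SE-corners of the 13-cell Rothe diagram give Ess(w):

[(2, 4, 0), (3, 3, 0), (5, 1, 0)]


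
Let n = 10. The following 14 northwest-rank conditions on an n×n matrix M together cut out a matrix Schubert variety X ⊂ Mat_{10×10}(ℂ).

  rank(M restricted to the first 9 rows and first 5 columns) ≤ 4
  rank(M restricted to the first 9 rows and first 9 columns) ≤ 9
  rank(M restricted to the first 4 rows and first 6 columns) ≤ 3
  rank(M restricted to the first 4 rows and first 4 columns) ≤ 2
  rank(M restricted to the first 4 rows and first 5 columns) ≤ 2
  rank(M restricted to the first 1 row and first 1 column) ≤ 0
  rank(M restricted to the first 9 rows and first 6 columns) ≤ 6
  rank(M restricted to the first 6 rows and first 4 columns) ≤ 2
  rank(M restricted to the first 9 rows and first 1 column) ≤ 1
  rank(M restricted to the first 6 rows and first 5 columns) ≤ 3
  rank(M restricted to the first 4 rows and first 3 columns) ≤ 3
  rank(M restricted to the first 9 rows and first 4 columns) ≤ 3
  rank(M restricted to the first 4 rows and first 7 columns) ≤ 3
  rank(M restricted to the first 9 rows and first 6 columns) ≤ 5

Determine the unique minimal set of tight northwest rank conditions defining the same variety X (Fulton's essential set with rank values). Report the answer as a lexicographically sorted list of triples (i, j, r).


Recovering R(i,j) via the rank-extension bound from the 14 conditions:

  row 1: 0  1  1  1  1  1  1  1  1  1
  row 2: 1  2  2  2  2  2  2  2  2  2
  row 3: 1  2  2  2  2  3  3  3  3  3
  row 4: 1  2  2  2  2  3  3  4  4  4
  row 5: 1  2  2  2  3  4  4  5  5  5
  row 6: 1  2  2  2  3  4  5  6  6  6
  row 7: 1  2  3  3  4  5  6  7  7  7
  row 8: 1  2  3  3  4  5  6  7  8  8
  row 9: 1  2  3  3  4  5  6  7  8  9
  row 10: 1  2  3  4  5  6  7  8  9  10

reading off 1-entries of Δ²R: w = (2, 1, 6, 8, 5, 7, 3, 9, 10, 4).

5 SE-corners of the 14-cell Rothe diagram give Ess(w):

[(1, 1, 0), (4, 5, 2), (4, 7, 3), (6, 4, 2), (9, 4, 3)]


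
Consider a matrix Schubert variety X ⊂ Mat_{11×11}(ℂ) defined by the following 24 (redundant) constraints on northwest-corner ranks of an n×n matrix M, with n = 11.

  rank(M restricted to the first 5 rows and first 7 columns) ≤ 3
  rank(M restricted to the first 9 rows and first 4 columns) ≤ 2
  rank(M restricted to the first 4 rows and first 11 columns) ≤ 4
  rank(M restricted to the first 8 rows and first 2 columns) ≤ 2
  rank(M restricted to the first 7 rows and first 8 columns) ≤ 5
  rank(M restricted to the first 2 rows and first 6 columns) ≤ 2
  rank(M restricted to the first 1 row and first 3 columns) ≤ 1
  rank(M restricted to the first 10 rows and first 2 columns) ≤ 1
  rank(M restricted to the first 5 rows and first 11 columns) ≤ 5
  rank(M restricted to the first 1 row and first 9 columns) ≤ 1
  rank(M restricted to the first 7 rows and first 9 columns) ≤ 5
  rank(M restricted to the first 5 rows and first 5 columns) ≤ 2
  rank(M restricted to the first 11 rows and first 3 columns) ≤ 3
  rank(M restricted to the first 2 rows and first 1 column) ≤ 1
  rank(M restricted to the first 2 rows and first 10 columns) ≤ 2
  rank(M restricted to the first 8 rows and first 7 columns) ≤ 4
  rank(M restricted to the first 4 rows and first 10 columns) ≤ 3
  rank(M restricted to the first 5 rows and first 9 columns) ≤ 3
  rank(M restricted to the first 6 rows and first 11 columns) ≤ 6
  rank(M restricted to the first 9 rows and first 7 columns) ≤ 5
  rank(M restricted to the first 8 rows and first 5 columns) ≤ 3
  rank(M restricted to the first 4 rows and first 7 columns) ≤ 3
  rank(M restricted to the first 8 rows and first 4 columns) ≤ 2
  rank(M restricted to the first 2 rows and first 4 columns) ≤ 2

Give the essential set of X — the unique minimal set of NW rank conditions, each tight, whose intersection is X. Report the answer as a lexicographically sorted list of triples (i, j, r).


Propagating the 24 rank bounds to every northwest block:

  1 1 1 1 1 1 1 1 1 1 1
  1 1 2 2 2 2 2 2 2 2 2
  1 1 2 2 2 3 3 3 3 3 3
  1 1 2 2 2 3 3 3 3 3 4
  1 1 2 2 2 3 3 3 3 4 5
  1 1 2 2 3 4 4 4 4 5 6
  1 1 2 2 3 4 4 5 5 6 7
  1 1 2 2 3 4 4 5 6 7 8
  1 1 2 2 3 4 5 6 7 8 9
  1 1 2 3 4 5 6 7 8 9 10
  1 2 3 4 5 6 7 8 9 10 11

giving w = (1, 3, 6, 11, 10, 5, 8, 9, 7, 4, 2) via Δ²R.

6 SE-corners of the 28-cell Rothe diagram give Ess(w):

[(4, 10, 3), (5, 5, 2), (5, 9, 3), (8, 7, 4), (9, 4, 2), (10, 2, 1)]


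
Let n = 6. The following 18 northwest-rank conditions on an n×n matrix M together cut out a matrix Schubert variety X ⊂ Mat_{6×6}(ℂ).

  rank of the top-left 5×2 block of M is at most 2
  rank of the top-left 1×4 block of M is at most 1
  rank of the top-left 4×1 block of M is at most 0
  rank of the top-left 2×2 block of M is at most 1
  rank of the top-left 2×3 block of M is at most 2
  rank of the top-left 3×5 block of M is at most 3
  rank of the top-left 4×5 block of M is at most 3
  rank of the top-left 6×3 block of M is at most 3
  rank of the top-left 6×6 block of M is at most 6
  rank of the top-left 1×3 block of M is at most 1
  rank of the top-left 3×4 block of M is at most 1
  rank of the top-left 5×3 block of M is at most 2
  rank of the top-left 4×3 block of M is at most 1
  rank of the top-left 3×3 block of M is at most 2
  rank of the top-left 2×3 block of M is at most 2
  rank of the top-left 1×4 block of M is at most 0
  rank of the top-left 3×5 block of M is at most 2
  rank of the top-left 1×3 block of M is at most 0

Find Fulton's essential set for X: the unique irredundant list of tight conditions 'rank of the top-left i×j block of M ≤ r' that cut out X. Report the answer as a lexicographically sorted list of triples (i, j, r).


Propagating the 18 rank bounds to every northwest block:

  i=1: 0 | 0 | 0 | 0 | 1 | 1
  i=2: 0 | 1 | 1 | 1 | 2 | 2
  i=3: 0 | 1 | 1 | 1 | 2 | 3
  i=4: 0 | 1 | 1 | 2 | 3 | 4
  i=5: 1 | 2 | 2 | 3 | 4 | 5
  i=6: 1 | 2 | 3 | 4 | 5 | 6

reading off 1-entries of Δ²R: w = (5, 2, 6, 4, 1, 3).

ℓ(w)=10; the 4 essential cells (i,j,r):

[(1, 4, 0), (3, 4, 1), (4, 1, 0), (4, 3, 1)]


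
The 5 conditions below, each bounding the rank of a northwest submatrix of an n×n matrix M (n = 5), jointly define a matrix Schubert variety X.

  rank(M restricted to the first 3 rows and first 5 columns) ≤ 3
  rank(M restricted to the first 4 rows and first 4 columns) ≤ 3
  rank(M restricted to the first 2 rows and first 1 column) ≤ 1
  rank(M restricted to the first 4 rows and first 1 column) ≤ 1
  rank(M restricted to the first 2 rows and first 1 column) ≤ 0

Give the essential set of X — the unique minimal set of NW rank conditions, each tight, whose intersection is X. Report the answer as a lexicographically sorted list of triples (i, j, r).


Rank table r_w(5×5) implied by the 5 constraints:

  i=1: 0 1 1 1 1
  i=2: 0 1 2 2 2
  i=3: 1 2 3 3 3
  i=4: 1 2 3 3 4
  i=5: 1 2 3 4 5

hence w(1..5) = (2, 3, 1, 5, 4).

D(w) has 3 cells with 2 SE-corners; essential set:

[(2, 1, 0), (4, 4, 3)]


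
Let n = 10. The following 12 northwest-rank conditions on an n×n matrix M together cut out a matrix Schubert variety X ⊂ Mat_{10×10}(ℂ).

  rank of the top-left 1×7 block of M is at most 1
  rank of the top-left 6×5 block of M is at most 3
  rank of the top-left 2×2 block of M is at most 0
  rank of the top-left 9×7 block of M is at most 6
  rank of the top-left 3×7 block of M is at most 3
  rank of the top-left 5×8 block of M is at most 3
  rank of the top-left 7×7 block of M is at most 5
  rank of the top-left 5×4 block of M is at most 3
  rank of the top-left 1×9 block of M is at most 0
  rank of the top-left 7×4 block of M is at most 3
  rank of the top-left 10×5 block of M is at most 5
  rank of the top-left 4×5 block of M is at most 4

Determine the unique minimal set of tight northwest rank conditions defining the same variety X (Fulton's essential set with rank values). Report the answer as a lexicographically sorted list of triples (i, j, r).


Computing R[i][j] = min implied NW-rank bound (n=10, 12 conditions):

  i=1: 0  0  0  0  0  0  0  0  0  1
  i=2: 0  0  1  1  1  1  1  1  1  2
  i=3: 1  1  2  2  2  2  2  2  2  3
  i=4: 1  2  3  3  3  3  3  3  3  4
  i=5: 1  2  3  3  3  3  3  3  4  5
  i=6: 1  2  3  3  3  4  4  4  5  6
  i=7: 1  2  3  3  4  5  5  5  6  7
  i=8: 1  2  3  4  5  6  6  6  7  8
  i=9: 1  2  3  4  5  6  6  7  8  9
  i=10: 1  2  3  4  5  6  7  8  9  10

giving w = (10, 3, 1, 2, 9, 6, 5, 4, 8, 7) via Δ²R.

D(w) has 20 cells with 6 SE-corners; essential set:

[(1, 9, 0), (2, 2, 0), (5, 8, 3), (6, 5, 3), (7, 4, 3), (9, 7, 6)]


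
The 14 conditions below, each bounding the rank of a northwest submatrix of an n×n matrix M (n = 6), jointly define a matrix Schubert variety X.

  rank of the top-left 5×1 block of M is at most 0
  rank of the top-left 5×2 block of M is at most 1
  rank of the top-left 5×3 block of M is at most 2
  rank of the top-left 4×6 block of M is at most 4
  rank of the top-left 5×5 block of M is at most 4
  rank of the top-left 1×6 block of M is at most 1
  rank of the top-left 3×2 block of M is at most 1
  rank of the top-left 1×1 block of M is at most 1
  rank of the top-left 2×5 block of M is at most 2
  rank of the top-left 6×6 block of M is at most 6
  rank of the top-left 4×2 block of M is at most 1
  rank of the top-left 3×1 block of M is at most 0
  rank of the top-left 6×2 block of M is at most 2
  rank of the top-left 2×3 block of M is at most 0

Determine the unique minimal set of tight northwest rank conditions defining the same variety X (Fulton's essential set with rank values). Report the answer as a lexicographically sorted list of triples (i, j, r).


Reconstructing r_w from the 14 given conditions:

  0 | 0 | 0 | 1 | 1 | 1
  0 | 0 | 0 | 1 | 2 | 2
  0 | 1 | 1 | 2 | 3 | 3
  0 | 1 | 2 | 3 | 4 | 4
  0 | 1 | 2 | 3 | 4 | 5
  1 | 2 | 3 | 4 | 5 | 6

giving w = (4, 5, 2, 3, 6, 1) via Δ²R.

|D(w)|=9, |Ess(w)|=2:

[(2, 3, 0), (5, 1, 0)]


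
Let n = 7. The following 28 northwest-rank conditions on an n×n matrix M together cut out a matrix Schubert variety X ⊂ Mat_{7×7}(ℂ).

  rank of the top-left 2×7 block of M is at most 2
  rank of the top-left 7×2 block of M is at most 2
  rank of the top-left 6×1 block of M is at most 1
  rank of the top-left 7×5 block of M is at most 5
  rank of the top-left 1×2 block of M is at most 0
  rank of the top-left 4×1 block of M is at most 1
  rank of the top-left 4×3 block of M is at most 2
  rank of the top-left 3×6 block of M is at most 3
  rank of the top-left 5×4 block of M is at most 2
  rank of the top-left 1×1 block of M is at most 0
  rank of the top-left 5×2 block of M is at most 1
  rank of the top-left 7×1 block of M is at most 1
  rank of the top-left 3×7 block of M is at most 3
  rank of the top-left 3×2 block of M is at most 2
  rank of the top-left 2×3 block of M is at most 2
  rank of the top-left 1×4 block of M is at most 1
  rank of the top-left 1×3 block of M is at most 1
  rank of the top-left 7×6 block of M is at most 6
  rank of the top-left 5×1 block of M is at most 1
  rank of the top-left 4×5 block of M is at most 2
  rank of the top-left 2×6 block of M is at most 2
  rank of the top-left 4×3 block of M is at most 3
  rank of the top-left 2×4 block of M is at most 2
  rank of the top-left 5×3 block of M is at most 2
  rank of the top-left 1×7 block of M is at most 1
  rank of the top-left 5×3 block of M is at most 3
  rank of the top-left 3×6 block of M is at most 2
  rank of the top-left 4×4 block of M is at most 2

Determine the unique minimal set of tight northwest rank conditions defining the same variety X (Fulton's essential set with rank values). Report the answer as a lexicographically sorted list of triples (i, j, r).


Reconstructing r_w from the 28 given conditions:

  row 1: 0 | 0 | 1 | 1 | 1 | 1 | 1
  row 2: 1 | 1 | 2 | 2 | 2 | 2 | 2
  row 3: 1 | 1 | 2 | 2 | 2 | 2 | 3
  row 4: 1 | 1 | 2 | 2 | 2 | 3 | 4
  row 5: 1 | 1 | 2 | 2 | 3 | 4 | 5
  row 6: 1 | 2 | 3 | 3 | 4 | 5 | 6
  row 7: 1 | 2 | 3 | 4 | 5 | 6 | 7

the unique w with this rank table is (3, 1, 7, 6, 5, 2, 4).

Rothe diagram D(w) (11 cells), 5 SE-corners (essential conditions):

[(1, 2, 0), (3, 6, 2), (4, 5, 2), (5, 2, 1), (5, 4, 2)]


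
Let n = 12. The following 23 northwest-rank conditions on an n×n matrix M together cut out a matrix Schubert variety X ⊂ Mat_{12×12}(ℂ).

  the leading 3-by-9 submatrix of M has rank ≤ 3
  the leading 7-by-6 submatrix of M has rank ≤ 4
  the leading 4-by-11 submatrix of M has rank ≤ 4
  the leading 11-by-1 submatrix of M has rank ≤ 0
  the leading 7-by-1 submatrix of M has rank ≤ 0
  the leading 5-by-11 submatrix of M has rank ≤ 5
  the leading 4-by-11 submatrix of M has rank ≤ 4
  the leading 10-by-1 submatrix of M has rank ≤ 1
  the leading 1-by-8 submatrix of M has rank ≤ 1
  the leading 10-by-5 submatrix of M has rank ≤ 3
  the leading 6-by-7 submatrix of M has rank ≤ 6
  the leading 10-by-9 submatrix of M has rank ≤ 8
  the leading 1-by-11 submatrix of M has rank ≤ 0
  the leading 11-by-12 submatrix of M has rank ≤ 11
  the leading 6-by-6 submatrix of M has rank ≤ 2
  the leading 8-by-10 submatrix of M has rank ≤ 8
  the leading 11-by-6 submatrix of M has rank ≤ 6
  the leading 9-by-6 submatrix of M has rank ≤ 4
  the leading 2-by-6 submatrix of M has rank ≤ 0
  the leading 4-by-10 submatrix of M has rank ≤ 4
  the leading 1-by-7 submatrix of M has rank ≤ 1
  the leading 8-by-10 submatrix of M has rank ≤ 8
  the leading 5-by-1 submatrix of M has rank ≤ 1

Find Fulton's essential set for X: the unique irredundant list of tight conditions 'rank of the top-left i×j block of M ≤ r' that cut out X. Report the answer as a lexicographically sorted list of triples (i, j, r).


The tightest implied rank at each (i,j), from the 23 conditions:

  row 1: 0  0  0  0  0  0  0  0  0  0  0  1
  row 2: 0  0  0  0  0  0  1  1  1  1  1  2
  row 3: 0  1  1  1  1  1  2  2  2  2  2  3
  row 4: 0  1  2  2  2  2  3  3  3  3  3  4
  row 5: 0  1  2  2  2  2  3  4  4  4  4  5
  row 6: 0  1  2  2  2  2  3  4  5  5  5  6
  row 7: 0  1  2  3  3  3  4  5  6  6  6  7
  row 8: 0  1  2  3  3  4  5  6  7  7  7  8
  row 9: 0  1  2  3  3  4  5  6  7  8  8  9
  row 10: 0  1  2  3  3  4  5  6  7  8  9  10
  row 11: 0  1  2  3  4  5  6  7  8  9  10  11
  row 12: 1  2  3  4  5  6  7  8  9  10  11  12

the unique w with this rank table is (12, 7, 2, 3, 8, 9, 4, 6, 10, 11, 5, 1).

Rothe diagram D(w) (35 cells), 5 SE-corners (essential conditions):

[(1, 11, 0), (2, 6, 0), (6, 6, 2), (10, 5, 3), (11, 1, 0)]


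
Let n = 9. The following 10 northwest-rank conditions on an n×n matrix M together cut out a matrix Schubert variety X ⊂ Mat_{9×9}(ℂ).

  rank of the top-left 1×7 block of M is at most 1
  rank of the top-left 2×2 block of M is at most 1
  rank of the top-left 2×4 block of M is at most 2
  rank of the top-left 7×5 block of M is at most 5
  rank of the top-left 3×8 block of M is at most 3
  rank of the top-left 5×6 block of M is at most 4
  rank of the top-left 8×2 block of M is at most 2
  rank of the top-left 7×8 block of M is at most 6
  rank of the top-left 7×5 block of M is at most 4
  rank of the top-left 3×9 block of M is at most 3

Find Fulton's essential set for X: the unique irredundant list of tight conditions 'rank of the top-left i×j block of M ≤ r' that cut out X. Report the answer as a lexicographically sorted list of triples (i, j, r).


Recovering R(i,j) via the rank-extension bound from the 10 conditions:

  1, 1, 1, 1, 1, 1, 1, 1, 1
  1, 1, 2, 2, 2, 2, 2, 2, 2
  1, 2, 3, 3, 3, 3, 3, 3, 3
  1, 2, 3, 4, 4, 4, 4, 4, 4
  1, 2, 3, 4, 4, 4, 5, 5, 5
  1, 2, 3, 4, 4, 5, 6, 6, 6
  1, 2, 3, 4, 4, 5, 6, 6, 7
  1, 2, 3, 4, 5, 6, 7, 7, 8
  1, 2, 3, 4, 5, 6, 7, 8, 9

reading off 1-entries of Δ²R: w = (1, 3, 2, 4, 7, 6, 9, 5, 8).

ℓ(w)=6; the 4 essential cells (i,j,r):

[(2, 2, 1), (5, 6, 4), (7, 5, 4), (7, 8, 6)]


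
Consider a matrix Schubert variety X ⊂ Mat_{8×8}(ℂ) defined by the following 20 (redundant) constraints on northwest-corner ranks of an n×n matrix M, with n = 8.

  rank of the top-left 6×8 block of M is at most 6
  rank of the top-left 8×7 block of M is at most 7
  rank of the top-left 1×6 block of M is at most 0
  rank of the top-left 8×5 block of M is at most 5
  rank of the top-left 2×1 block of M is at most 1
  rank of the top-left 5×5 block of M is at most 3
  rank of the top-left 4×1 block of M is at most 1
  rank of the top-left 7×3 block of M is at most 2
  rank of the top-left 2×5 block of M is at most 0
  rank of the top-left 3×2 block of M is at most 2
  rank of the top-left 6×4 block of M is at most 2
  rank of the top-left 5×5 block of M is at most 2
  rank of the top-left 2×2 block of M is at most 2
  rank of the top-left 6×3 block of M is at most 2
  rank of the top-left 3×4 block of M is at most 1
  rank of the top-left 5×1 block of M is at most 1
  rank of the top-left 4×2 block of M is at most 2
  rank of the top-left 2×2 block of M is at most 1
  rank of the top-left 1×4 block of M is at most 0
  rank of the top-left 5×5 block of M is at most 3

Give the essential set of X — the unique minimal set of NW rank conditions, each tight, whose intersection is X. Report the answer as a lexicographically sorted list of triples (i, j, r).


Propagating the 20 rank bounds to every northwest block:

  row 1: 0 0 0 0 0 0 1 1
  row 2: 0 0 0 0 0 1 2 2
  row 3: 1 1 1 1 1 2 3 3
  row 4: 1 2 2 2 2 3 4 4
  row 5: 1 2 2 2 2 3 4 5
  row 6: 1 2 2 2 3 4 5 6
  row 7: 1 2 2 3 4 5 6 7
  row 8: 1 2 3 4 5 6 7 8

giving w = (7, 6, 1, 2, 8, 5, 4, 3) via Δ²R.

5 SE-corners of the 17-cell Rothe diagram give Ess(w):

[(1, 6, 0), (2, 5, 0), (5, 5, 2), (6, 4, 2), (7, 3, 2)]


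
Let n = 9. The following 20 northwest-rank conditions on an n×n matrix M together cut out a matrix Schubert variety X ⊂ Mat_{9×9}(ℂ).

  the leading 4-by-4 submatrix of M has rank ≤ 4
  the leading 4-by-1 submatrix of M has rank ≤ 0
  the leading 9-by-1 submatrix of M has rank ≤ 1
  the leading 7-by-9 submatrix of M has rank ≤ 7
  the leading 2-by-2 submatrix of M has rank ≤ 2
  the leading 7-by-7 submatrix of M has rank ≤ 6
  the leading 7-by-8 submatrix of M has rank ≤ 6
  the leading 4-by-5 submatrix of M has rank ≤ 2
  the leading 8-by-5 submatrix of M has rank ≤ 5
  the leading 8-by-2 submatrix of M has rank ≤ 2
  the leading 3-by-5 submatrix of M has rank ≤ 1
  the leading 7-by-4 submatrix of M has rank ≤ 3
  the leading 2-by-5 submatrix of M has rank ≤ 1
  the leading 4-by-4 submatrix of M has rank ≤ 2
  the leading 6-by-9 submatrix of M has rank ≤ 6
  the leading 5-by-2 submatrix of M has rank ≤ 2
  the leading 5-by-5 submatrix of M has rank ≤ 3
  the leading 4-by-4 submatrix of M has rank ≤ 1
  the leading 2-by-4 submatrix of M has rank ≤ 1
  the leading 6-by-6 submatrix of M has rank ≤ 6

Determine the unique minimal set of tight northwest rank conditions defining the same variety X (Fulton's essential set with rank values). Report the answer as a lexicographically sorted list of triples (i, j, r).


Rank table r_w(9×9) implied by the 20 constraints:

  i=1: 0 1 1 1 1 1 1 1 1
  i=2: 0 1 1 1 1 2 2 2 2
  i=3: 0 1 1 1 1 2 3 3 3
  i=4: 0 1 1 1 2 3 4 4 4
  i=5: 1 2 2 2 3 4 5 5 5
  i=6: 1 2 3 3 4 5 6 6 6
  i=7: 1 2 3 3 4 5 6 6 7
  i=8: 1 2 3 4 5 6 7 7 8
  i=9: 1 2 3 4 5 6 7 8 9

second differences of R give the permutation w = (2, 6, 7, 5, 1, 3, 9, 4, 8).

Fulton essential set (5 of the 14 Rothe cells):

[(3, 5, 1), (4, 1, 0), (4, 4, 1), (7, 4, 3), (7, 8, 6)]


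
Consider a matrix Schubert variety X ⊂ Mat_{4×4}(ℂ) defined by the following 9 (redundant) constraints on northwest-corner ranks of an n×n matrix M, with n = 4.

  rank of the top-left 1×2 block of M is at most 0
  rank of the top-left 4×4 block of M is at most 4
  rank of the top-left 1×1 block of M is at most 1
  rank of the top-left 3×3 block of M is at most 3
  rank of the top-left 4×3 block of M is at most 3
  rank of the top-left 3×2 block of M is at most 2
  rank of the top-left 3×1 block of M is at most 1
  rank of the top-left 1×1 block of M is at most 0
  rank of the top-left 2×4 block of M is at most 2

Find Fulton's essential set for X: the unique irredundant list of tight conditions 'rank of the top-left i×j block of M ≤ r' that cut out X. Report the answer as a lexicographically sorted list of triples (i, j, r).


Computing R[i][j] = min implied NW-rank bound (n=4, 9 conditions):

  R[1]: 0 0 1 1
  R[2]: 1 1 2 2
  R[3]: 1 2 3 3
  R[4]: 1 2 3 4

hence w(1..4) = (3, 1, 2, 4).

D(w) has 2 cells with 1 SE-corner; essential set:

[(1, 2, 0)]
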